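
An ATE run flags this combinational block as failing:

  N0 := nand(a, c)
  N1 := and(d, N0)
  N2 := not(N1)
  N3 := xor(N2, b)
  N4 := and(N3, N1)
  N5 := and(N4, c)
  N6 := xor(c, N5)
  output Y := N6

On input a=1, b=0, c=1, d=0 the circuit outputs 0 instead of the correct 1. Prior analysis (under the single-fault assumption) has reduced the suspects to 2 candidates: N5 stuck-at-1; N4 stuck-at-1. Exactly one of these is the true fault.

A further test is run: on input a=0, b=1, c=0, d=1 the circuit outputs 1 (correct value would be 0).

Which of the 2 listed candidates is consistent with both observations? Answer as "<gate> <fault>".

N5 stuck-at-1

Evaluate each candidate on input a=0, b=1, c=0, d=1:
  N5 stuck-at-1: N0=1, N1=1, N2=0, N3=1, N4=1, N5=1 [stuck-at-1], N6=1 → 1 — matches
  N4 stuck-at-1: N0=1, N1=1, N2=0, N3=1, N4=1 [stuck-at-1], N5=0, N6=0 → 0 — eliminated
Only N5 stuck-at-1 reproduces the observed 1.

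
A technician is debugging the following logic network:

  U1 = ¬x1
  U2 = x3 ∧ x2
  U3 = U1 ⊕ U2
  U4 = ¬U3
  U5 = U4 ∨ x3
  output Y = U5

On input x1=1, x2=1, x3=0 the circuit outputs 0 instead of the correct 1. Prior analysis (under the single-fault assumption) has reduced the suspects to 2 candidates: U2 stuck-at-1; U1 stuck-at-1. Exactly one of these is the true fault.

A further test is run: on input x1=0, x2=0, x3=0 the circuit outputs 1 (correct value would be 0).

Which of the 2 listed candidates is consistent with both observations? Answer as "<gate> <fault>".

U2 stuck-at-1

Evaluate each candidate on input x1=0, x2=0, x3=0:
  U2 stuck-at-1: U1=1, U2=1 [stuck-at-1], U3=0, U4=1, U5=1 → 1 — matches
  U1 stuck-at-1: U1=1 [stuck-at-1], U2=0, U3=1, U4=0, U5=0 → 0 — eliminated
Only U2 stuck-at-1 reproduces the observed 1.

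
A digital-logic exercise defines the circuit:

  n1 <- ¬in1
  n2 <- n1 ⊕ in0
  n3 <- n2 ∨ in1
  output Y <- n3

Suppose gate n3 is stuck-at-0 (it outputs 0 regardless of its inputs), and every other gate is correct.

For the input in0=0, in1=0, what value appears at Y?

Propagate with n3 forced: n1=1, n2=1, n3=0 [stuck-at-0].
So Y = 0. (Without the fault it would be 1.)

0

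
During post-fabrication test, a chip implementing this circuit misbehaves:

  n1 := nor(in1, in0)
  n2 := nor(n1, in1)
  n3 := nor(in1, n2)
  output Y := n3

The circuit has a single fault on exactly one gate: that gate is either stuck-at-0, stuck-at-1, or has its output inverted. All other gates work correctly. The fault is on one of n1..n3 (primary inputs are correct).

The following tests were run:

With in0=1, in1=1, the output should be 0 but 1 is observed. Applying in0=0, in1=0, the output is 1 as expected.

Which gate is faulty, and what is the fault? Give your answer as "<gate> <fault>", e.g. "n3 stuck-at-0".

n3 stuck-at-1

Fault-free values for test 1 (in0=1, in1=1): n1=0, n2=0, n3=0, giving Y=0. Observed 1.
Test 1: faults giving observed 1 are {n3 stuck-at-1, n3 inverted output}.
Test 2 (in0=0, in1=0): fault-free n1=1, n2=0, n3=1 → 1; observed 1. Eliminates n3 inverted output.
Only n3 stuck-at-1 is consistent with every test.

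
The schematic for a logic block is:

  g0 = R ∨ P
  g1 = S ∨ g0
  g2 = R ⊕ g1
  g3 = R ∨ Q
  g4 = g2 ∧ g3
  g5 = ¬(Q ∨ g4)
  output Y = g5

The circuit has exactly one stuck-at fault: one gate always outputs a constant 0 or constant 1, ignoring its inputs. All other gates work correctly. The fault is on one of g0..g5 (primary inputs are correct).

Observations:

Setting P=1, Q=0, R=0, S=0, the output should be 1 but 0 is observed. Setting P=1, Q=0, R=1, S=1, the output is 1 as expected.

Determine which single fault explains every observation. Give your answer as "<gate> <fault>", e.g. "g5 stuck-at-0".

Fault-free values for test 1 (P=1, Q=0, R=0, S=0): g0=1, g1=1, g2=1, g3=0, g4=0, g5=1, giving Y=1. Observed 0.
Test 1: faults giving observed 0 are {g3 stuck-at-1, g4 stuck-at-1, g5 stuck-at-0}.
Test 2 (P=1, Q=0, R=1, S=1): fault-free g0=1, g1=1, g2=0, g3=1, g4=0, g5=1 → 1; observed 1. Eliminates g4 stuck-at-1, g5 stuck-at-0.
Only g3 stuck-at-1 is consistent with every test.

g3 stuck-at-1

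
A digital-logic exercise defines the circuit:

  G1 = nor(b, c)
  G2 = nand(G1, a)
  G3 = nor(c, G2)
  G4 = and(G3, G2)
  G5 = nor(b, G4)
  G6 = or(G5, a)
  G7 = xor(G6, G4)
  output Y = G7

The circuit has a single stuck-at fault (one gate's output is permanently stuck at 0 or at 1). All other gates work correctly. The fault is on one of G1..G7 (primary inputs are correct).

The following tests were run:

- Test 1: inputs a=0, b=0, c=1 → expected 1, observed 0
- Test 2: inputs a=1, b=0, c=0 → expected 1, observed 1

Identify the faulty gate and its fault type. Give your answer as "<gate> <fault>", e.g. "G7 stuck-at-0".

Fault-free values for test 1 (a=0, b=0, c=1): G1=0, G2=1, G3=0, G4=0, G5=1, G6=1, G7=1, giving Y=1. Observed 0.
Test 1: faults giving observed 0 are {G5 stuck-at-0, G6 stuck-at-0, G7 stuck-at-0}.
Test 2 (a=1, b=0, c=0): fault-free G1=1, G2=0, G3=1, G4=0, G5=1, G6=1, G7=1 → 1; observed 1. Eliminates G6 stuck-at-0, G7 stuck-at-0.
Only G5 stuck-at-0 is consistent with every test.

G5 stuck-at-0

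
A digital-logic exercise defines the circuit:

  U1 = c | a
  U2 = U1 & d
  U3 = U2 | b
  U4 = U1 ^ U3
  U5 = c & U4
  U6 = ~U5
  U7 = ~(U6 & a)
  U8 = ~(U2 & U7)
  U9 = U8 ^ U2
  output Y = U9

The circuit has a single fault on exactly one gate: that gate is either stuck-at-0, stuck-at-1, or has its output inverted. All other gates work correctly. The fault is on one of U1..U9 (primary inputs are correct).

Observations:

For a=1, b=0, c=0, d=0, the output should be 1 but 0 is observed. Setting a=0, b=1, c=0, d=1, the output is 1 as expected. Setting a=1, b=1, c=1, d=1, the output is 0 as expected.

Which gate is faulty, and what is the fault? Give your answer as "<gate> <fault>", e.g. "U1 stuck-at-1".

U2 stuck-at-1

Fault-free values for test 1 (a=1, b=0, c=0, d=0): U1=1, U2=0, U3=0, U4=1, U5=0, U6=1, U7=0, U8=1, U9=1, giving Y=1. Observed 0.
Test 1: faults giving observed 0 are {U2 stuck-at-1, U2 inverted output, U8 stuck-at-0, U8 inverted output, U9 stuck-at-0, U9 inverted output}.
Test 2 (a=0, b=1, c=0, d=1): fault-free U1=0, U2=0, U3=1, U4=1, U5=0, U6=1, U7=1, U8=1, U9=1 → 1; observed 1. Eliminates U8 stuck-at-0, U8 inverted output, U9 stuck-at-0, U9 inverted output.
Test 3 (a=1, b=1, c=1, d=1): fault-free U1=1, U2=1, U3=1, U4=0, U5=0, U6=1, U7=0, U8=1, U9=0 → 0; observed 0. Eliminates U2 inverted output.
Only U2 stuck-at-1 is consistent with every test.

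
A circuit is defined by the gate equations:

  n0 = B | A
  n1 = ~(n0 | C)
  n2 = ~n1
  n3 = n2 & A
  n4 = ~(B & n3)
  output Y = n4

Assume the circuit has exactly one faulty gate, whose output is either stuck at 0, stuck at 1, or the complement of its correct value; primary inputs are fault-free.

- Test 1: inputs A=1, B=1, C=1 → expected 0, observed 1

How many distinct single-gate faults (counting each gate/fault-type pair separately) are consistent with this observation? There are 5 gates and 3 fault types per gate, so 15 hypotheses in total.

8

Fault-free: n0=1, n1=0, n2=1, n3=1, n4=0 → 0. Observed 1.
  n0: none of the 3 fault types match ✗
  n1: stuck-at-1, inverted output ✓; others ✗
  n2: stuck-at-0, inverted output ✓; others ✗
  n3: stuck-at-0, inverted output ✓; others ✗
  n4: stuck-at-1, inverted output ✓; others ✗
Consistent faults: {n1 stuck-at-1, n1 inverted output, n2 stuck-at-0, n2 inverted output, n3 stuck-at-0, n3 inverted output, n4 stuck-at-1, n4 inverted output} — 8 in all.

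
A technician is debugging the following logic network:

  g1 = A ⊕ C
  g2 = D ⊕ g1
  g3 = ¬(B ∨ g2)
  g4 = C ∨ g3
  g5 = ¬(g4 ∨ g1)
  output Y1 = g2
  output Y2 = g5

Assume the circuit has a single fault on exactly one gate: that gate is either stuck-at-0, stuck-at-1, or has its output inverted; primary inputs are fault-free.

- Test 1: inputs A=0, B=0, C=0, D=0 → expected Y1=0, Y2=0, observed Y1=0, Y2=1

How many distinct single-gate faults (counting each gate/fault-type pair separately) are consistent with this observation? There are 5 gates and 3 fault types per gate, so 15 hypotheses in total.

Fault-free: g1=0, g2=0, g3=1, g4=1, g5=0 → Y1=0, Y2=0. Observed Y1=0, Y2=1.
  g1: none of the 3 fault types match ✗
  g2: none of the 3 fault types match ✗
  g3: stuck-at-0, inverted output ✓; others ✗
  g4: stuck-at-0, inverted output ✓; others ✗
  g5: stuck-at-1, inverted output ✓; others ✗
Consistent faults: {g3 stuck-at-0, g3 inverted output, g4 stuck-at-0, g4 inverted output, g5 stuck-at-1, g5 inverted output} — 6 in all.

6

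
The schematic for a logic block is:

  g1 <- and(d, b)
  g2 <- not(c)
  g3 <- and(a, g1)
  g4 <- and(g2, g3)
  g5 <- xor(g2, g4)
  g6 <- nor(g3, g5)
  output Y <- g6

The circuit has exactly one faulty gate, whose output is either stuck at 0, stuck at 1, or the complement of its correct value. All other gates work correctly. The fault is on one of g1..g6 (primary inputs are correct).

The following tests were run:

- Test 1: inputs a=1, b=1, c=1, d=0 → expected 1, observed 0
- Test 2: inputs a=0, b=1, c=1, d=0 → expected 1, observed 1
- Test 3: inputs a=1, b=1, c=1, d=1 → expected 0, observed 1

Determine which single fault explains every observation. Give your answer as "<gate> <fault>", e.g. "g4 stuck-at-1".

Fault-free values for test 1 (a=1, b=1, c=1, d=0): g1=0, g2=0, g3=0, g4=0, g5=0, g6=1, giving Y=1. Observed 0.
Test 1: faults giving observed 0 are {g1 stuck-at-1, g1 inverted output, g2 stuck-at-1, g2 inverted output, g3 stuck-at-1, g3 inverted output, g4 stuck-at-1, g4 inverted output, g5 stuck-at-1, g5 inverted output, g6 stuck-at-0, g6 inverted output}.
Test 2 (a=0, b=1, c=1, d=0): fault-free g1=0, g2=0, g3=0, g4=0, g5=0, g6=1 → 1; observed 1. Eliminates g2 stuck-at-1, g2 inverted output, g3 stuck-at-1, g3 inverted output, g4 stuck-at-1, g4 inverted output, g5 stuck-at-1, g5 inverted output, g6 stuck-at-0, g6 inverted output.
Test 3 (a=1, b=1, c=1, d=1): fault-free g1=1, g2=0, g3=1, g4=0, g5=0, g6=0 → 0; observed 1. Eliminates g1 stuck-at-1.
Only g1 inverted output is consistent with every test.

g1 inverted output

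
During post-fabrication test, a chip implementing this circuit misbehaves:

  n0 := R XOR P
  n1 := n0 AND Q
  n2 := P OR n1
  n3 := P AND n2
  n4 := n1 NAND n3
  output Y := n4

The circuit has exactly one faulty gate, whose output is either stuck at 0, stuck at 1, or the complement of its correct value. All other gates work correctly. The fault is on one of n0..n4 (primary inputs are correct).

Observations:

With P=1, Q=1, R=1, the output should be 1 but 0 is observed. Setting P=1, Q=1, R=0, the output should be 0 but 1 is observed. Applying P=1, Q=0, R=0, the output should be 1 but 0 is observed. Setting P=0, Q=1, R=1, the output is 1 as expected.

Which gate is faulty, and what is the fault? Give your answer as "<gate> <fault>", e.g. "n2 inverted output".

n1 inverted output

Fault-free values for test 1 (P=1, Q=1, R=1): n0=0, n1=0, n2=1, n3=1, n4=1, giving Y=1. Observed 0.
Test 1: faults giving observed 0 are {n0 stuck-at-1, n0 inverted output, n1 stuck-at-1, n1 inverted output, n4 stuck-at-0, n4 inverted output}.
Test 2 (P=1, Q=1, R=0): fault-free n0=1, n1=1, n2=1, n3=1, n4=0 → 0; observed 1. Eliminates n0 stuck-at-1, n1 stuck-at-1, n4 stuck-at-0.
Test 3 (P=1, Q=0, R=0): fault-free n0=1, n1=0, n2=1, n3=1, n4=1 → 1; observed 0. Eliminates n0 inverted output.
Test 4 (P=0, Q=1, R=1): fault-free n0=1, n1=1, n2=1, n3=0, n4=1 → 1; observed 1. Eliminates n4 inverted output.
Only n1 inverted output is consistent with every test.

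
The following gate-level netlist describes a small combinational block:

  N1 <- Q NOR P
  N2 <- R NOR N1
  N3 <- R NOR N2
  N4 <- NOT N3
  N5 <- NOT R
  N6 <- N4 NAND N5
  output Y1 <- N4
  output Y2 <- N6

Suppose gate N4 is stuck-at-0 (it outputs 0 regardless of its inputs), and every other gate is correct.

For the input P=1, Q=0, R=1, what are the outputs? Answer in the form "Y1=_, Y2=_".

Propagate with N4 forced: N1=0, N2=0, N3=0, N4=0 [stuck-at-0], N5=0, N6=1.
So the outputs are Y1=0, Y2=1. (Without the fault they would be Y1=1, Y2=1.)

Y1=0, Y2=1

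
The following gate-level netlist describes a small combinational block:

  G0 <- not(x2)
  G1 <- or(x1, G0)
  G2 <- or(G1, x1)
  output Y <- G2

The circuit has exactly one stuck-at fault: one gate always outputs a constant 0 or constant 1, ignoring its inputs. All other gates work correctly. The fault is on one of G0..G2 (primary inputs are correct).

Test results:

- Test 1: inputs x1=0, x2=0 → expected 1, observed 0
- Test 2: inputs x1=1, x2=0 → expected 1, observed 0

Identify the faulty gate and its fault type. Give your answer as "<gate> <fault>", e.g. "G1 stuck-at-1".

Fault-free values for test 1 (x1=0, x2=0): G0=1, G1=1, G2=1, giving Y=1. Observed 0.
Test 1: faults giving observed 0 are {G0 stuck-at-0, G1 stuck-at-0, G2 stuck-at-0}.
Test 2 (x1=1, x2=0): fault-free G0=1, G1=1, G2=1 → 1; observed 0. Eliminates G0 stuck-at-0, G1 stuck-at-0.
Only G2 stuck-at-0 is consistent with every test.

G2 stuck-at-0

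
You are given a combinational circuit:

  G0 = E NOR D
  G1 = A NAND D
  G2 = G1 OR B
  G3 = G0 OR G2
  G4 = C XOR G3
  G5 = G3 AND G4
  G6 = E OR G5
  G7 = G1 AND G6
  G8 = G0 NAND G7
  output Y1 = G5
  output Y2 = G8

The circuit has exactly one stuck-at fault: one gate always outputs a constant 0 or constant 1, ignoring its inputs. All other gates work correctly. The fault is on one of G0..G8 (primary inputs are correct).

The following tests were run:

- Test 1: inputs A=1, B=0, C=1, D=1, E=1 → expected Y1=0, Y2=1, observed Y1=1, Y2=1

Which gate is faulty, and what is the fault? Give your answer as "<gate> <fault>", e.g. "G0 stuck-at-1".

Fault-free values for test 1 (A=1, B=0, C=1, D=1, E=1): G0=0, G1=0, G2=0, G3=0, G4=1, G5=0, G6=1, G7=0, G8=1, giving Y1=0, Y2=1. Observed Y1=1, Y2=1.
Test 1: faults giving observed Y1=1, Y2=1 are {G5 stuck-at-1}.
Only G5 stuck-at-1 is consistent with every test.

G5 stuck-at-1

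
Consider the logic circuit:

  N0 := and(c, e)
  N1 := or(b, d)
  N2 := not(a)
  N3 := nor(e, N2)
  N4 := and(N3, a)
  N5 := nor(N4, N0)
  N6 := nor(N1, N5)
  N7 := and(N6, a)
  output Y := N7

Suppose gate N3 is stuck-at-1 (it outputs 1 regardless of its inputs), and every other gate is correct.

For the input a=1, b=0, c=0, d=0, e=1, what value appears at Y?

1

Propagate with N3 forced: N0=0, N1=0, N2=0, N3=1 [stuck-at-1], N4=1, N5=0, N6=1, N7=1.
So Y = 1. (Without the fault it would be 0.)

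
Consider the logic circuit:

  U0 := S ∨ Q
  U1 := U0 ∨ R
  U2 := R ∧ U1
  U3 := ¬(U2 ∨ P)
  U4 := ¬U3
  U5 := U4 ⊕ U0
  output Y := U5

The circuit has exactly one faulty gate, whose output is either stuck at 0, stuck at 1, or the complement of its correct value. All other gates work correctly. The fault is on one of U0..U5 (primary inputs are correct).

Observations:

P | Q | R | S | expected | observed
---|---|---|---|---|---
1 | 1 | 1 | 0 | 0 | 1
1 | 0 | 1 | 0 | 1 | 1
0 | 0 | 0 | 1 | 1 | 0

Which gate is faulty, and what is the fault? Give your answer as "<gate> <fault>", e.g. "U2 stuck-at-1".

U0 stuck-at-0

Fault-free values for test 1 (P=1, Q=1, R=1, S=0): U0=1, U1=1, U2=1, U3=0, U4=1, U5=0, giving Y=0. Observed 1.
Test 1: faults giving observed 1 are {U0 stuck-at-0, U0 inverted output, U3 stuck-at-1, U3 inverted output, U4 stuck-at-0, U4 inverted output, U5 stuck-at-1, U5 inverted output}.
Test 2 (P=1, Q=0, R=1, S=0): fault-free U0=0, U1=1, U2=1, U3=0, U4=1, U5=1 → 1; observed 1. Eliminates U0 inverted output, U3 stuck-at-1, U3 inverted output, U4 stuck-at-0, U4 inverted output, U5 inverted output.
Test 3 (P=0, Q=0, R=0, S=1): fault-free U0=1, U1=1, U2=0, U3=1, U4=0, U5=1 → 1; observed 0. Eliminates U5 stuck-at-1.
Only U0 stuck-at-0 is consistent with every test.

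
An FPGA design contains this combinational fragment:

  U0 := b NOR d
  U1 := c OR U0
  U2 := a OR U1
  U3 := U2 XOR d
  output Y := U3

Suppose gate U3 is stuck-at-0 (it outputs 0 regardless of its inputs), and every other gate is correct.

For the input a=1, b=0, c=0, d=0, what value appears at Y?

Propagate with U3 forced: U0=1, U1=1, U2=1, U3=0 [stuck-at-0].
So Y = 0. (Without the fault it would be 1.)

0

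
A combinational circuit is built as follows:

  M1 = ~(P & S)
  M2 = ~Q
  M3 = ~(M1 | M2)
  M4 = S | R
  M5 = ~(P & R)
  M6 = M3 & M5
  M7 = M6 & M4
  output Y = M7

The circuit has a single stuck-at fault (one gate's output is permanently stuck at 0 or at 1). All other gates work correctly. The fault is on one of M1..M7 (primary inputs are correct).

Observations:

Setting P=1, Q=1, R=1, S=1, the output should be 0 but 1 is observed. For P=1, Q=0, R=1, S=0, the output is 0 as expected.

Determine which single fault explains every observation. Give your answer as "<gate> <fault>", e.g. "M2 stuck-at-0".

M5 stuck-at-1

Fault-free values for test 1 (P=1, Q=1, R=1, S=1): M1=0, M2=0, M3=1, M4=1, M5=0, M6=0, M7=0, giving Y=0. Observed 1.
Test 1: faults giving observed 1 are {M5 stuck-at-1, M6 stuck-at-1, M7 stuck-at-1}.
Test 2 (P=1, Q=0, R=1, S=0): fault-free M1=1, M2=1, M3=0, M4=1, M5=0, M6=0, M7=0 → 0; observed 0. Eliminates M6 stuck-at-1, M7 stuck-at-1.
Only M5 stuck-at-1 is consistent with every test.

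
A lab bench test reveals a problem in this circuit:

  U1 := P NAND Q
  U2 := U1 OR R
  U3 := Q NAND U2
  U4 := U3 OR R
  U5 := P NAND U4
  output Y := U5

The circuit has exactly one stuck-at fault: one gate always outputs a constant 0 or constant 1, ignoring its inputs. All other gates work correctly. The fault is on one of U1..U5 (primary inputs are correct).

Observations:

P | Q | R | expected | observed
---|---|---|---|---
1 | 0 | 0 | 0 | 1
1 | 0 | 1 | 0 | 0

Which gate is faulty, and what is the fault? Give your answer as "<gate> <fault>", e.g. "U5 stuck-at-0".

U3 stuck-at-0

Fault-free values for test 1 (P=1, Q=0, R=0): U1=1, U2=1, U3=1, U4=1, U5=0, giving Y=0. Observed 1.
Test 1: faults giving observed 1 are {U3 stuck-at-0, U4 stuck-at-0, U5 stuck-at-1}.
Test 2 (P=1, Q=0, R=1): fault-free U1=1, U2=1, U3=1, U4=1, U5=0 → 0; observed 0. Eliminates U4 stuck-at-0, U5 stuck-at-1.
Only U3 stuck-at-0 is consistent with every test.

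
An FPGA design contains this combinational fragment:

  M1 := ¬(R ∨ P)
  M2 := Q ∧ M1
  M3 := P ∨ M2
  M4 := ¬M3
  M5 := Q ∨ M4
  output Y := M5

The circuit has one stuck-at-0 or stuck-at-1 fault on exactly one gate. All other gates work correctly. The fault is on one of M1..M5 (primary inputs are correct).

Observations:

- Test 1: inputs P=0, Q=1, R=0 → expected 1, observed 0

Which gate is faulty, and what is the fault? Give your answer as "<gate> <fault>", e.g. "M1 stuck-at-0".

Fault-free values for test 1 (P=0, Q=1, R=0): M1=1, M2=1, M3=1, M4=0, M5=1, giving Y=1. Observed 0.
Test 1: faults giving observed 0 are {M5 stuck-at-0}.
Only M5 stuck-at-0 is consistent with every test.

M5 stuck-at-0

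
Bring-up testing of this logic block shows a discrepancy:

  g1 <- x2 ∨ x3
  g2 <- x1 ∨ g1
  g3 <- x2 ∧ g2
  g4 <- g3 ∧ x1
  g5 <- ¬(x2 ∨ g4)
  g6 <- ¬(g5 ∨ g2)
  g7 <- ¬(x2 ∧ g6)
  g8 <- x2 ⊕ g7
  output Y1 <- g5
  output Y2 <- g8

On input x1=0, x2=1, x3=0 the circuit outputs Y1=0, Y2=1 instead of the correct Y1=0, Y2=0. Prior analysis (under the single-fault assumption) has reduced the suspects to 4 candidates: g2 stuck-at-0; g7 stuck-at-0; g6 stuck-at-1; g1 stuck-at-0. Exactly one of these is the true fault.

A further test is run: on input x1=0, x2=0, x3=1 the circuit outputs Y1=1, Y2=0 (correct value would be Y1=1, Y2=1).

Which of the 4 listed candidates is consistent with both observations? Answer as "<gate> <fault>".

g7 stuck-at-0

Evaluate each candidate on input x1=0, x2=0, x3=1:
  g2 stuck-at-0: g1=1, g2=0 [stuck-at-0], g3=0, g4=0, g5=1, g6=0, g7=1, g8=1 → Y1=1, Y2=1 — eliminated
  g7 stuck-at-0: g1=1, g2=1, g3=0, g4=0, g5=1, g6=0, g7=0 [stuck-at-0], g8=0 → Y1=1, Y2=0 — matches
  g6 stuck-at-1: g1=1, g2=1, g3=0, g4=0, g5=1, g6=1 [stuck-at-1], g7=1, g8=1 → Y1=1, Y2=1 — eliminated
  g1 stuck-at-0: g1=0 [stuck-at-0], g2=0, g3=0, g4=0, g5=1, g6=0, g7=1, g8=1 → Y1=1, Y2=1 — eliminated
Only g7 stuck-at-0 reproduces the observed Y1=1, Y2=0.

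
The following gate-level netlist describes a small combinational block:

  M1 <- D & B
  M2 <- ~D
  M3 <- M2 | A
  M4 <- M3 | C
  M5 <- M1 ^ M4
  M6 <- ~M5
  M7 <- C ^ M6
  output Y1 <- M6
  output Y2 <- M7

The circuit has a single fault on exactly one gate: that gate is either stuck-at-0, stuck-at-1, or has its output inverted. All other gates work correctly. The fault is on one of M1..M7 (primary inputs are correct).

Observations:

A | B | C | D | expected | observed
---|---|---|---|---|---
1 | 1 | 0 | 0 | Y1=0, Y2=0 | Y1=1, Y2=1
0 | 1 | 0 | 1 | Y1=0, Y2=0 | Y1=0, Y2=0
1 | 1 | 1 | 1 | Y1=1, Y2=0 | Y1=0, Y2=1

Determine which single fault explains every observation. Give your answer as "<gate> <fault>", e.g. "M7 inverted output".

M4 stuck-at-0

Fault-free values for test 1 (A=1, B=1, C=0, D=0): M1=0, M2=1, M3=1, M4=1, M5=1, M6=0, M7=0, giving Y1=0, Y2=0. Observed Y1=1, Y2=1.
Test 1: faults giving observed Y1=1, Y2=1 are {M1 stuck-at-1, M1 inverted output, M3 stuck-at-0, M3 inverted output, M4 stuck-at-0, M4 inverted output, M5 stuck-at-0, M5 inverted output, M6 stuck-at-1, M6 inverted output}.
Test 2 (A=0, B=1, C=0, D=1): fault-free M1=1, M2=0, M3=0, M4=0, M5=1, M6=0, M7=0 → Y1=0, Y2=0; observed Y1=0, Y2=0. Eliminates M1 inverted output, M3 inverted output, M4 inverted output, M5 stuck-at-0, M5 inverted output, M6 stuck-at-1, M6 inverted output.
Test 3 (A=1, B=1, C=1, D=1): fault-free M1=1, M2=0, M3=1, M4=1, M5=0, M6=1, M7=0 → Y1=1, Y2=0; observed Y1=0, Y2=1. Eliminates M1 stuck-at-1, M3 stuck-at-0.
Only M4 stuck-at-0 is consistent with every test.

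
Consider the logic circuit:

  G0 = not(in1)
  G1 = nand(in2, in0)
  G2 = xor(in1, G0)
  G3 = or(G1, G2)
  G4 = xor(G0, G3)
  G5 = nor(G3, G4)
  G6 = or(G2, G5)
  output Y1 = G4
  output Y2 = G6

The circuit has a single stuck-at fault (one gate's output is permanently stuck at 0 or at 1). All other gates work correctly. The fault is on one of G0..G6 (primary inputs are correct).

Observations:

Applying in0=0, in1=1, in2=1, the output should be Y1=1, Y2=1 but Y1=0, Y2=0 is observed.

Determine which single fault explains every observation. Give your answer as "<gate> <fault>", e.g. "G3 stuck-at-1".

Fault-free values for test 1 (in0=0, in1=1, in2=1): G0=0, G1=1, G2=1, G3=1, G4=1, G5=0, G6=1, giving Y1=1, Y2=1. Observed Y1=0, Y2=0.
Test 1: faults giving observed Y1=0, Y2=0 are {G0 stuck-at-1}.
Only G0 stuck-at-1 is consistent with every test.

G0 stuck-at-1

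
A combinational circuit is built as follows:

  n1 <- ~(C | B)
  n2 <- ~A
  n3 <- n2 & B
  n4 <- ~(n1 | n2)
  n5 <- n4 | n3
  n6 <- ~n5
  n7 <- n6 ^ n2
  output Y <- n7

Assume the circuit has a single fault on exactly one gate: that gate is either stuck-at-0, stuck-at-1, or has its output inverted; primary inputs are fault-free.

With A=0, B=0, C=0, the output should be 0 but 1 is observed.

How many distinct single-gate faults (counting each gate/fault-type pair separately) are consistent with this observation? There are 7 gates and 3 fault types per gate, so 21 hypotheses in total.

Fault-free: n1=1, n2=1, n3=0, n4=0, n5=0, n6=1, n7=0 → 0. Observed 1.
  n1: none of the 3 fault types match ✗
  n2: stuck-at-0, inverted output ✓; others ✗
  n3: stuck-at-1, inverted output ✓; others ✗
  n4: stuck-at-1, inverted output ✓; others ✗
  n5: stuck-at-1, inverted output ✓; others ✗
  n6: stuck-at-0, inverted output ✓; others ✗
  n7: stuck-at-1, inverted output ✓; others ✗
Consistent faults: {n2 stuck-at-0, n2 inverted output, n3 stuck-at-1, n3 inverted output, n4 stuck-at-1, n4 inverted output, n5 stuck-at-1, n5 inverted output, n6 stuck-at-0, n6 inverted output, n7 stuck-at-1, n7 inverted output} — 12 in all.

12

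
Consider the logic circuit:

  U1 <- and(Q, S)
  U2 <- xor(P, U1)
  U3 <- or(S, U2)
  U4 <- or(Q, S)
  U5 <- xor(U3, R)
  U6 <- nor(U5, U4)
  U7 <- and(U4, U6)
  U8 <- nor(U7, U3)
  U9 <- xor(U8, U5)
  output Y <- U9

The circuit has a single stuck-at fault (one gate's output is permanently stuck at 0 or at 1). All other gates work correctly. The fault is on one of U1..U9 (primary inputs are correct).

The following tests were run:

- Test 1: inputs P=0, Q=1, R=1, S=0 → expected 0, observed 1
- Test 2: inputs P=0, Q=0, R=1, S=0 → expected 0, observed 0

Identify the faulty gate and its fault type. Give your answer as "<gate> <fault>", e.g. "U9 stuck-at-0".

U6 stuck-at-1

Fault-free values for test 1 (P=0, Q=1, R=1, S=0): U1=0, U2=0, U3=0, U4=1, U5=1, U6=0, U7=0, U8=1, U9=0, giving Y=0. Observed 1.
Test 1: faults giving observed 1 are {U5 stuck-at-0, U6 stuck-at-1, U7 stuck-at-1, U8 stuck-at-0, U9 stuck-at-1}.
Test 2 (P=0, Q=0, R=1, S=0): fault-free U1=0, U2=0, U3=0, U4=0, U5=1, U6=0, U7=0, U8=1, U9=0 → 0; observed 0. Eliminates U5 stuck-at-0, U7 stuck-at-1, U8 stuck-at-0, U9 stuck-at-1.
Only U6 stuck-at-1 is consistent with every test.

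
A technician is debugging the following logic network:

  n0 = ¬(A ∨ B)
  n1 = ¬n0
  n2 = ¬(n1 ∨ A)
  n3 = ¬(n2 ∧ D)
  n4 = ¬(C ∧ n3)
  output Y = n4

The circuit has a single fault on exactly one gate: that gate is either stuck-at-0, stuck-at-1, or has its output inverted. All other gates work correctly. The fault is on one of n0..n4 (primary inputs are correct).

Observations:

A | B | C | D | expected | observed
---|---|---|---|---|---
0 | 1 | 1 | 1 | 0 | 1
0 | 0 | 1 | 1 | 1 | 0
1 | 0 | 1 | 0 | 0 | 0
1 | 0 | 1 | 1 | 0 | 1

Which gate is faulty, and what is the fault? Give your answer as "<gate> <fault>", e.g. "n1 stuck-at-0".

n2 inverted output

Fault-free values for test 1 (A=0, B=1, C=1, D=1): n0=0, n1=1, n2=0, n3=1, n4=0, giving Y=0. Observed 1.
Test 1: faults giving observed 1 are {n0 stuck-at-1, n0 inverted output, n1 stuck-at-0, n1 inverted output, n2 stuck-at-1, n2 inverted output, n3 stuck-at-0, n3 inverted output, n4 stuck-at-1, n4 inverted output}.
Test 2 (A=0, B=0, C=1, D=1): fault-free n0=1, n1=0, n2=1, n3=0, n4=1 → 1; observed 0. Eliminates n0 stuck-at-1, n1 stuck-at-0, n2 stuck-at-1, n3 stuck-at-0, n4 stuck-at-1.
Test 3 (A=1, B=0, C=1, D=0): fault-free n0=0, n1=1, n2=0, n3=1, n4=0 → 0; observed 0. Eliminates n3 inverted output, n4 inverted output.
Test 4 (A=1, B=0, C=1, D=1): fault-free n0=0, n1=1, n2=0, n3=1, n4=0 → 0; observed 1. Eliminates n0 inverted output, n1 inverted output.
Only n2 inverted output is consistent with every test.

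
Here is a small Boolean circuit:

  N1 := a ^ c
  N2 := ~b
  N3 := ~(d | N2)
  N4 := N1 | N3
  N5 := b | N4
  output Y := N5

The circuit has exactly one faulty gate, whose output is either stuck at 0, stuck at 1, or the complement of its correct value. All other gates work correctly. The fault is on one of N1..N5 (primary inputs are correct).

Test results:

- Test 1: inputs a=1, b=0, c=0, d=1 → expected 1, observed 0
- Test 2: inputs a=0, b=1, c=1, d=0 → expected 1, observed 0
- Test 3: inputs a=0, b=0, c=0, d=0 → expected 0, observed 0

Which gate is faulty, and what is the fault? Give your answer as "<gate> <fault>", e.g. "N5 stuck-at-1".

Fault-free values for test 1 (a=1, b=0, c=0, d=1): N1=1, N2=1, N3=0, N4=1, N5=1, giving Y=1. Observed 0.
Test 1: faults giving observed 0 are {N1 stuck-at-0, N1 inverted output, N4 stuck-at-0, N4 inverted output, N5 stuck-at-0, N5 inverted output}.
Test 2 (a=0, b=1, c=1, d=0): fault-free N1=1, N2=0, N3=1, N4=1, N5=1 → 1; observed 0. Eliminates N1 stuck-at-0, N1 inverted output, N4 stuck-at-0, N4 inverted output.
Test 3 (a=0, b=0, c=0, d=0): fault-free N1=0, N2=1, N3=0, N4=0, N5=0 → 0; observed 0. Eliminates N5 inverted output.
Only N5 stuck-at-0 is consistent with every test.

N5 stuck-at-0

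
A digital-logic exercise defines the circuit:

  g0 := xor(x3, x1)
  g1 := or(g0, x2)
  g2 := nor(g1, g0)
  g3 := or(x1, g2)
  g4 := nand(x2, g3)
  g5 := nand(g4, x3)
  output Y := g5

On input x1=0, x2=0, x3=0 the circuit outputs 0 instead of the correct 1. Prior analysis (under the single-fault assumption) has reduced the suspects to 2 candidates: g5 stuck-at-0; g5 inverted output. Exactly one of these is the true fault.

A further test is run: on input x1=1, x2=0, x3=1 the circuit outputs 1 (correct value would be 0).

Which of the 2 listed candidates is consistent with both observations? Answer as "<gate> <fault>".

Evaluate each candidate on input x1=1, x2=0, x3=1:
  g5 stuck-at-0: g0=0, g1=0, g2=1, g3=1, g4=1, g5=0 [stuck-at-0] → 0 — eliminated
  g5 inverted output: g0=0, g1=0, g2=1, g3=1, g4=1, g5=1 [inverted output] → 1 — matches
Only g5 inverted output reproduces the observed 1.

g5 inverted output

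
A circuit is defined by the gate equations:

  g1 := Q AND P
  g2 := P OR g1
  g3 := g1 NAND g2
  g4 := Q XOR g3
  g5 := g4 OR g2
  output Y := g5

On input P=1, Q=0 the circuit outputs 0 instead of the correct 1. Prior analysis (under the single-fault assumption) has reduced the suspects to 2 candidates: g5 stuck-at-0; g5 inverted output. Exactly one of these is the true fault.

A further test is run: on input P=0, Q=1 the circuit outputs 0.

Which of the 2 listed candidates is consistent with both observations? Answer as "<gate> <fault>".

Evaluate each candidate on input P=0, Q=1:
  g5 stuck-at-0: g1=0, g2=0, g3=1, g4=0, g5=0 [stuck-at-0] → 0 — matches
  g5 inverted output: g1=0, g2=0, g3=1, g4=0, g5=1 [inverted output] → 1 — eliminated
Only g5 stuck-at-0 reproduces the observed 0.

g5 stuck-at-0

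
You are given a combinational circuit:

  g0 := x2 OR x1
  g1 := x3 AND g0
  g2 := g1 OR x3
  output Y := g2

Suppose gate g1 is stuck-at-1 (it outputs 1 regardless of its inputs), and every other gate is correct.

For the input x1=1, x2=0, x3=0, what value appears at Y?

Propagate with g1 forced: g0=1, g1=1 [stuck-at-1], g2=1.
So Y = 1. (Without the fault it would be 0.)

1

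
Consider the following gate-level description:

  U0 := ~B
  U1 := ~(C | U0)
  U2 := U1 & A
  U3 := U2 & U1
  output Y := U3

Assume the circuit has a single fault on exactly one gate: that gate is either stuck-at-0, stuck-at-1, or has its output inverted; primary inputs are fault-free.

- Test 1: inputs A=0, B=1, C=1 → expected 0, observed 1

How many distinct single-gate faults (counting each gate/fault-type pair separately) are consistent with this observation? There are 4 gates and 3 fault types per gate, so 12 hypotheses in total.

Fault-free: U0=0, U1=0, U2=0, U3=0 → 0. Observed 1.
  U0 stuck-at-0: output 0 ✗
  U0 stuck-at-1: output 0 ✗
  U0 inverted output: output 0 ✗
  U1 stuck-at-0: output 0 ✗
  U1 stuck-at-1: output 0 ✗
  U1 inverted output: output 0 ✗
  U2 stuck-at-0: output 0 ✗
  U2 stuck-at-1: output 0 ✗
  U2 inverted output: output 0 ✗
  U3 stuck-at-0: output 0 ✗
  U3 stuck-at-1: output 1 ✓
  U3 inverted output: output 1 ✓
Consistent faults: {U3 stuck-at-1, U3 inverted output} — 2 in all.

2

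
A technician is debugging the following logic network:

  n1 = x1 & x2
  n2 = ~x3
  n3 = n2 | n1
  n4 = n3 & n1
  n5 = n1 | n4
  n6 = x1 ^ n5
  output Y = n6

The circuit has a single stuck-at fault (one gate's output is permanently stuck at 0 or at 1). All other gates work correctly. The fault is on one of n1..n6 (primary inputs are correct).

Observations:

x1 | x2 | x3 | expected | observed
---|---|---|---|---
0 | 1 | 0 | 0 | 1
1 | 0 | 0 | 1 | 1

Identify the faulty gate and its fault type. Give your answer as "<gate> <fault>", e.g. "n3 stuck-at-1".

Fault-free values for test 1 (x1=0, x2=1, x3=0): n1=0, n2=1, n3=1, n4=0, n5=0, n6=0, giving Y=0. Observed 1.
Test 1: faults giving observed 1 are {n1 stuck-at-1, n4 stuck-at-1, n5 stuck-at-1, n6 stuck-at-1}.
Test 2 (x1=1, x2=0, x3=0): fault-free n1=0, n2=1, n3=1, n4=0, n5=0, n6=1 → 1; observed 1. Eliminates n1 stuck-at-1, n4 stuck-at-1, n5 stuck-at-1.
Only n6 stuck-at-1 is consistent with every test.

n6 stuck-at-1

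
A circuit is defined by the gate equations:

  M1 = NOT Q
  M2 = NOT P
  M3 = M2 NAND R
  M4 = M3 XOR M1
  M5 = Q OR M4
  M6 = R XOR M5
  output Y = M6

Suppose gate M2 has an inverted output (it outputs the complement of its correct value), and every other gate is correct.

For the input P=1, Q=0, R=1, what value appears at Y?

Propagate with M2 forced: M1=1, M2=1 [inverted output], M3=0, M4=1, M5=1, M6=0.
So Y = 0. (Without the fault it would be 1.)

0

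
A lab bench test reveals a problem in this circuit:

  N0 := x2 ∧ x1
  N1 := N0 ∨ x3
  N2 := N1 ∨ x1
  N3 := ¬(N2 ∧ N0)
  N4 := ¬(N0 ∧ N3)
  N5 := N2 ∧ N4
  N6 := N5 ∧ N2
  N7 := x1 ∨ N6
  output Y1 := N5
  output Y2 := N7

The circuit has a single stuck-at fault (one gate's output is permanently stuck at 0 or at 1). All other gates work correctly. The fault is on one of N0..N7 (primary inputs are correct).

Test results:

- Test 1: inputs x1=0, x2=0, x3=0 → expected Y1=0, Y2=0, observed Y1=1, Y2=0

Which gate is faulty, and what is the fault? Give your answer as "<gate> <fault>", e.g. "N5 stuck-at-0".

N5 stuck-at-1

Fault-free values for test 1 (x1=0, x2=0, x3=0): N0=0, N1=0, N2=0, N3=1, N4=1, N5=0, N6=0, N7=0, giving Y1=0, Y2=0. Observed Y1=1, Y2=0.
Test 1: faults giving observed Y1=1, Y2=0 are {N5 stuck-at-1}.
Only N5 stuck-at-1 is consistent with every test.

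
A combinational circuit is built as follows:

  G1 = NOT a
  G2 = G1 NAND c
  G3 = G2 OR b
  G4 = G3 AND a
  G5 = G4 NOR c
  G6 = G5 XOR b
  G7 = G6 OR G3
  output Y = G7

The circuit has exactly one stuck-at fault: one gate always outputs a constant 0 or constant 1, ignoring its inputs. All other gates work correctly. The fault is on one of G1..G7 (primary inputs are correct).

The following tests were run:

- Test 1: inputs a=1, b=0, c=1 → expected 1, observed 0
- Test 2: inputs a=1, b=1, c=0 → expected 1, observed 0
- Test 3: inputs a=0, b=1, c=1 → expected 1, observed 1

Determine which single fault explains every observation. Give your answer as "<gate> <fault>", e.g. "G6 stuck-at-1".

Fault-free values for test 1 (a=1, b=0, c=1): G1=0, G2=1, G3=1, G4=1, G5=0, G6=0, G7=1, giving Y=1. Observed 0.
Test 1: faults giving observed 0 are {G1 stuck-at-1, G2 stuck-at-0, G3 stuck-at-0, G7 stuck-at-0}.
Test 2 (a=1, b=1, c=0): fault-free G1=0, G2=1, G3=1, G4=1, G5=0, G6=1, G7=1 → 1; observed 0. Eliminates G1 stuck-at-1, G2 stuck-at-0.
Test 3 (a=0, b=1, c=1): fault-free G1=1, G2=0, G3=1, G4=0, G5=0, G6=1, G7=1 → 1; observed 1. Eliminates G7 stuck-at-0.
Only G3 stuck-at-0 is consistent with every test.

G3 stuck-at-0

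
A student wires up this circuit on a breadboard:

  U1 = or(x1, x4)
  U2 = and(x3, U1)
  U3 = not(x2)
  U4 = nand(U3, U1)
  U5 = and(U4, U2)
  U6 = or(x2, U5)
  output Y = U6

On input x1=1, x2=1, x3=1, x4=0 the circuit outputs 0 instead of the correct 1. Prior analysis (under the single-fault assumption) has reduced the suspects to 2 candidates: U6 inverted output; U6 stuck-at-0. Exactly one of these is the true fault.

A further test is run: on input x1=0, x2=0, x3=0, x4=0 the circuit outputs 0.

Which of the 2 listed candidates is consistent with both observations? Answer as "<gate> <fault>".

Evaluate each candidate on input x1=0, x2=0, x3=0, x4=0:
  U6 inverted output: U1=0, U2=0, U3=1, U4=1, U5=0, U6=1 [inverted output] → 1 — eliminated
  U6 stuck-at-0: U1=0, U2=0, U3=1, U4=1, U5=0, U6=0 [stuck-at-0] → 0 — matches
Only U6 stuck-at-0 reproduces the observed 0.

U6 stuck-at-0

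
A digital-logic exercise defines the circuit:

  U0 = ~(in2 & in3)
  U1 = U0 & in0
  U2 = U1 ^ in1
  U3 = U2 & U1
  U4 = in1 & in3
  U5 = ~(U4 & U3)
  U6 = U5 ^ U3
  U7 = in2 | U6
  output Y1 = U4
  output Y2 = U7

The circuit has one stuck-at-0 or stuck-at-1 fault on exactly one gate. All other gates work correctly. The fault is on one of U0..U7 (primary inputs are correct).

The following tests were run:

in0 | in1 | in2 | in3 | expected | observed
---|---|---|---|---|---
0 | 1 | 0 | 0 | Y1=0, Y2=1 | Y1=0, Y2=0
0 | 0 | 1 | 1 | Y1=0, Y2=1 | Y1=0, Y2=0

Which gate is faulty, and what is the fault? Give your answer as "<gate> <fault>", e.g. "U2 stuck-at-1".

U7 stuck-at-0

Fault-free values for test 1 (in0=0, in1=1, in2=0, in3=0): U0=1, U1=0, U2=1, U3=0, U4=0, U5=1, U6=1, U7=1, giving Y1=0, Y2=1. Observed Y1=0, Y2=0.
Test 1: faults giving observed Y1=0, Y2=0 are {U3 stuck-at-1, U5 stuck-at-0, U6 stuck-at-0, U7 stuck-at-0}.
Test 2 (in0=0, in1=0, in2=1, in3=1): fault-free U0=0, U1=0, U2=0, U3=0, U4=0, U5=1, U6=1, U7=1 → Y1=0, Y2=1; observed Y1=0, Y2=0. Eliminates U3 stuck-at-1, U5 stuck-at-0, U6 stuck-at-0.
Only U7 stuck-at-0 is consistent with every test.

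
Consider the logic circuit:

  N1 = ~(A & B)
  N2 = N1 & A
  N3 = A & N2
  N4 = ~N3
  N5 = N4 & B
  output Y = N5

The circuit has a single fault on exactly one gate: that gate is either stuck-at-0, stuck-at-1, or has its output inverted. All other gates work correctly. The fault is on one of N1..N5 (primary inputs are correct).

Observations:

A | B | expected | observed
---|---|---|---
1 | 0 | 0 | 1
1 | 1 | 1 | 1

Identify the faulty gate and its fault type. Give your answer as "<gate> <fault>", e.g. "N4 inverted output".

Fault-free values for test 1 (A=1, B=0): N1=1, N2=1, N3=1, N4=0, N5=0, giving Y=0. Observed 1.
Test 1: faults giving observed 1 are {N5 stuck-at-1, N5 inverted output}.
Test 2 (A=1, B=1): fault-free N1=0, N2=0, N3=0, N4=1, N5=1 → 1; observed 1. Eliminates N5 inverted output.
Only N5 stuck-at-1 is consistent with every test.

N5 stuck-at-1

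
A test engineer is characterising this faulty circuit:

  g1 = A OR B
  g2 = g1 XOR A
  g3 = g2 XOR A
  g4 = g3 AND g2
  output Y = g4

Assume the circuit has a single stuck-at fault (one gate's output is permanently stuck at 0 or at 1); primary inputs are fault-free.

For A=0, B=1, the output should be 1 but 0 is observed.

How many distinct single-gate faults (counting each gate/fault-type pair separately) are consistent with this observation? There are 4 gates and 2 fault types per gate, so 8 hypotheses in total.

Fault-free: g1=1, g2=1, g3=1, g4=1 → 1. Observed 0.
  g1 stuck-at-0: output 0 ✓
  g1 stuck-at-1: output 1 ✗
  g2 stuck-at-0: output 0 ✓
  g2 stuck-at-1: output 1 ✗
  g3 stuck-at-0: output 0 ✓
  g3 stuck-at-1: output 1 ✗
  g4 stuck-at-0: output 0 ✓
  g4 stuck-at-1: output 1 ✗
Consistent faults: {g1 stuck-at-0, g2 stuck-at-0, g3 stuck-at-0, g4 stuck-at-0} — 4 in all.

4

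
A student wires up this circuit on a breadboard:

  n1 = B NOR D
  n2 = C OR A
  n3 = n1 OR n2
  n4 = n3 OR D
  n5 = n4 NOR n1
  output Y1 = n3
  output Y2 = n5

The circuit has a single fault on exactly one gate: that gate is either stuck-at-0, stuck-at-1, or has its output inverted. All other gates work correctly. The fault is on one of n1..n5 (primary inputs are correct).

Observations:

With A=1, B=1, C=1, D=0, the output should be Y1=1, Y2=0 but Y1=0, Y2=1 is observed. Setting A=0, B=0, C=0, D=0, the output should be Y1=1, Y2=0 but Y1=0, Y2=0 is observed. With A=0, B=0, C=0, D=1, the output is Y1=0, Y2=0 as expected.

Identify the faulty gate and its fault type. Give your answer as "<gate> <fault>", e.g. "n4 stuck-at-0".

Fault-free values for test 1 (A=1, B=1, C=1, D=0): n1=0, n2=1, n3=1, n4=1, n5=0, giving Y1=1, Y2=0. Observed Y1=0, Y2=1.
Test 1: faults giving observed Y1=0, Y2=1 are {n2 stuck-at-0, n2 inverted output, n3 stuck-at-0, n3 inverted output}.
Test 2 (A=0, B=0, C=0, D=0): fault-free n1=1, n2=0, n3=1, n4=1, n5=0 → Y1=1, Y2=0; observed Y1=0, Y2=0. Eliminates n2 stuck-at-0, n2 inverted output.
Test 3 (A=0, B=0, C=0, D=1): fault-free n1=0, n2=0, n3=0, n4=1, n5=0 → Y1=0, Y2=0; observed Y1=0, Y2=0. Eliminates n3 inverted output.
Only n3 stuck-at-0 is consistent with every test.

n3 stuck-at-0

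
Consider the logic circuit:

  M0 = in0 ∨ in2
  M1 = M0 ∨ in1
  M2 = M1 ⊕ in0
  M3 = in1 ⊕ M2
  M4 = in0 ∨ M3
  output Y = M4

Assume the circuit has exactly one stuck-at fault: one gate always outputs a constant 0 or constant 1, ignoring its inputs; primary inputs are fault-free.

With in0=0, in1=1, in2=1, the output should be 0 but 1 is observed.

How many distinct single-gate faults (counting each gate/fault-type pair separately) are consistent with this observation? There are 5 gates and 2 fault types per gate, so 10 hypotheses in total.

4

Fault-free: M0=1, M1=1, M2=1, M3=0, M4=0 → 0. Observed 1.
  M0 stuck-at-0: output 0 ✗
  M0 stuck-at-1: output 0 ✗
  M1 stuck-at-0: output 1 ✓
  M1 stuck-at-1: output 0 ✗
  M2 stuck-at-0: output 1 ✓
  M2 stuck-at-1: output 0 ✗
  M3 stuck-at-0: output 0 ✗
  M3 stuck-at-1: output 1 ✓
  M4 stuck-at-0: output 0 ✗
  M4 stuck-at-1: output 1 ✓
Consistent faults: {M1 stuck-at-0, M2 stuck-at-0, M3 stuck-at-1, M4 stuck-at-1} — 4 in all.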